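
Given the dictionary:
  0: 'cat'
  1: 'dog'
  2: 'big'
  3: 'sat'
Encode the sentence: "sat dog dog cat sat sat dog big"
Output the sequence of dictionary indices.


Look up each word in the dictionary:
  'sat' -> 3
  'dog' -> 1
  'dog' -> 1
  'cat' -> 0
  'sat' -> 3
  'sat' -> 3
  'dog' -> 1
  'big' -> 2

Encoded: [3, 1, 1, 0, 3, 3, 1, 2]


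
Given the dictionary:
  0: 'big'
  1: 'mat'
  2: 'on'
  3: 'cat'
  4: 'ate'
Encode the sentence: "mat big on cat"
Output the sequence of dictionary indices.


Look up each word in the dictionary:
  'mat' -> 1
  'big' -> 0
  'on' -> 2
  'cat' -> 3

Encoded: [1, 0, 2, 3]


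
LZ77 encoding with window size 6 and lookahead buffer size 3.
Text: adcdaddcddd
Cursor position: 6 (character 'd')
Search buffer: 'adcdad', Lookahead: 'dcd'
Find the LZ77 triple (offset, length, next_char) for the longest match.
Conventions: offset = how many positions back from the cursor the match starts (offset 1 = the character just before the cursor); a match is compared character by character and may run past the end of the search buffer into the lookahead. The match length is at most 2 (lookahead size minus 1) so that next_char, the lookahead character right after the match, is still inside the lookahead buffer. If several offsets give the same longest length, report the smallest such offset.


Try each offset into the search buffer:
  offset=1 (pos 5, char 'd'): match length 1
  offset=2 (pos 4, char 'a'): match length 0
  offset=3 (pos 3, char 'd'): match length 1
  offset=4 (pos 2, char 'c'): match length 0
  offset=5 (pos 1, char 'd'): match length 2
  offset=6 (pos 0, char 'a'): match length 0
Longest match has length 2 at offset 5.
next_char = character at position 6 + 2 = 8 -> 'd'

Best match: offset=5, length=2 (matching 'dc' starting at position 1)
LZ77 triple: (5, 2, 'd')


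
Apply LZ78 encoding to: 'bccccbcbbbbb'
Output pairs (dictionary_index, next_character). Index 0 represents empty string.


LZ78 encoding steps:
Dictionary: {0: ''}
Step 1: w='' (idx 0), next='b' -> output (0, 'b'), add 'b' as idx 1
Step 2: w='' (idx 0), next='c' -> output (0, 'c'), add 'c' as idx 2
Step 3: w='c' (idx 2), next='c' -> output (2, 'c'), add 'cc' as idx 3
Step 4: w='c' (idx 2), next='b' -> output (2, 'b'), add 'cb' as idx 4
Step 5: w='cb' (idx 4), next='b' -> output (4, 'b'), add 'cbb' as idx 5
Step 6: w='b' (idx 1), next='b' -> output (1, 'b'), add 'bb' as idx 6
Step 7: w='b' (idx 1), end of input -> output (1, '')


Encoded: [(0, 'b'), (0, 'c'), (2, 'c'), (2, 'b'), (4, 'b'), (1, 'b'), (1, '')]


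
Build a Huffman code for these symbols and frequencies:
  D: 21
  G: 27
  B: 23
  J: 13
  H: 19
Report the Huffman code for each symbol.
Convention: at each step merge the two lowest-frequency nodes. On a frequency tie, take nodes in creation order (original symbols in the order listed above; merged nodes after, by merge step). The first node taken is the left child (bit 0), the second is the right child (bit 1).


Huffman tree construction:
Step 1: Merge J(13) + H(19) = 32
Step 2: Merge D(21) + B(23) = 44
Step 3: Merge G(27) + (J+H)(32) = 59
Step 4: Merge (D+B)(44) + (G+(J+H))(59) = 103
Read each symbol's code off the tree from the root (left child = 0, right child = 1).

Codes:
  D: 00 (length 2)
  G: 10 (length 2)
  B: 01 (length 2)
  J: 110 (length 3)
  H: 111 (length 3)
Average code length: 238/103 = 2.3107 bits/symbol


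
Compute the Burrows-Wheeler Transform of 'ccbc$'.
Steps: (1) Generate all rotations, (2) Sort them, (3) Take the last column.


Rotations (sorted):
  0: $ccbc -> last char: c
  1: bc$cc -> last char: c
  2: c$ccb -> last char: b
  3: cbc$c -> last char: c
  4: ccbc$ -> last char: $


BWT = ccbc$


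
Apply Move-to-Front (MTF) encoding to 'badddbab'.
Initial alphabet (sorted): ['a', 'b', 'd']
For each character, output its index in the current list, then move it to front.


MTF encoding:
'b': index 1 in ['a', 'b', 'd'] -> ['b', 'a', 'd']
'a': index 1 in ['b', 'a', 'd'] -> ['a', 'b', 'd']
'd': index 2 in ['a', 'b', 'd'] -> ['d', 'a', 'b']
'd': index 0 in ['d', 'a', 'b'] -> ['d', 'a', 'b']
'd': index 0 in ['d', 'a', 'b'] -> ['d', 'a', 'b']
'b': index 2 in ['d', 'a', 'b'] -> ['b', 'd', 'a']
'a': index 2 in ['b', 'd', 'a'] -> ['a', 'b', 'd']
'b': index 1 in ['a', 'b', 'd'] -> ['b', 'a', 'd']


Output: [1, 1, 2, 0, 0, 2, 2, 1]


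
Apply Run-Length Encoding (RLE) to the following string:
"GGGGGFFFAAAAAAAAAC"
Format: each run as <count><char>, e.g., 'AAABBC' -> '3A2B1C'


Scanning runs left to right:
  i=0: run of 'G' x 5 -> '5G'
  i=5: run of 'F' x 3 -> '3F'
  i=8: run of 'A' x 9 -> '9A'
  i=17: run of 'C' x 1 -> '1C'

RLE = 5G3F9A1C


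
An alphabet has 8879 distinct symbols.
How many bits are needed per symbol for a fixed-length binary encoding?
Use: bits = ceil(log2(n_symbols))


log2(8879) = 13.1162
Bracket: 2^13 = 8192 < 8879 <= 2^14 = 16384
So ceil(log2(8879)) = 14

bits = ceil(log2(8879)) = ceil(13.1162) = 14 bits


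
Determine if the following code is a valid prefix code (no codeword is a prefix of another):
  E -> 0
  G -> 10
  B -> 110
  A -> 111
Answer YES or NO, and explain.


Checking each pair (does one codeword prefix another?):
  E='0' vs G='10': no prefix
  E='0' vs B='110': no prefix
  E='0' vs A='111': no prefix
  G='10' vs E='0': no prefix
  G='10' vs B='110': no prefix
  G='10' vs A='111': no prefix
  B='110' vs E='0': no prefix
  B='110' vs G='10': no prefix
  B='110' vs A='111': no prefix
  A='111' vs E='0': no prefix
  A='111' vs G='10': no prefix
  A='111' vs B='110': no prefix
No violation found over all pairs.

YES -- this is a valid prefix code. No codeword is a prefix of any other codeword.


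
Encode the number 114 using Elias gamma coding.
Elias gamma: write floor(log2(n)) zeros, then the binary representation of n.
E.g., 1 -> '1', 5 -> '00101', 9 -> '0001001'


num_bits = floor(log2(114)) + 1 = 7
leading_zeros = num_bits - 1 = 6
binary(114) = 1110010

Elias gamma(114) = '000000' + '1110010' = 0000001110010 (13 bits)


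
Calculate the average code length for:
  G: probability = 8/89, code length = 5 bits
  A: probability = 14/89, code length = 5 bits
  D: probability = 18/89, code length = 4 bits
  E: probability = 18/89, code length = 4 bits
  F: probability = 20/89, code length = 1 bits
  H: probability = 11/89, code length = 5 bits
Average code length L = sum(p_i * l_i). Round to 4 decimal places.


Weighted contributions p_i * l_i:
  G: (8/89) * 5 = 40/89
  A: (14/89) * 5 = 70/89
  D: (18/89) * 4 = 72/89
  E: (18/89) * 4 = 72/89
  F: (20/89) * 1 = 20/89
  H: (11/89) * 5 = 55/89
Sum = (40 + 70 + 72 + 72 + 20 + 55)/89 = 329/89

L = 329/89 = 3.6966 bits/symbol


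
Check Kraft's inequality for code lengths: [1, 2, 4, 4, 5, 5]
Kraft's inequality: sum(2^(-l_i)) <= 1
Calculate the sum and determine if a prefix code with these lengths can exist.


Sum = 2^(-1) + 2^(-2) + 2^(-4) + 2^(-4) + 2^(-5) + 2^(-5)
    = 0.5 + 0.25 + 0.0625 + 0.0625 + 0.03125 + 0.03125
    = 30/32 = 0.9375
Since 0.9375 <= 1, Kraft's inequality IS satisfied.
A prefix code with these lengths CAN exist.

Kraft sum = 0.9375. Satisfied.


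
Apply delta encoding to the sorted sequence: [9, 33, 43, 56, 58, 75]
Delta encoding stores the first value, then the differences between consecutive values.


First value: 9
Deltas:
  33 - 9 = 24
  43 - 33 = 10
  56 - 43 = 13
  58 - 56 = 2
  75 - 58 = 17


Delta encoded: [9, 24, 10, 13, 2, 17]


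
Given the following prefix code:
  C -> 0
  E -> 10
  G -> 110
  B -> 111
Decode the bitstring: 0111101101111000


Decoding step by step:
Bits 0 -> C
Bits 111 -> B
Bits 10 -> E
Bits 110 -> G
Bits 111 -> B
Bits 10 -> E
Bits 0 -> C
Bits 0 -> C


Decoded message: CBEGBECC


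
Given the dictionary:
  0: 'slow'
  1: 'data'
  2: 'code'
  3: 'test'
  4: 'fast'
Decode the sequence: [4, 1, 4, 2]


Look up each index in the dictionary:
  4 -> 'fast'
  1 -> 'data'
  4 -> 'fast'
  2 -> 'code'

Decoded: "fast data fast code"


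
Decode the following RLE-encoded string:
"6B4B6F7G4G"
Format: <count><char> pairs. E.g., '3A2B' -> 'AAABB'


Expanding each <count><char> pair:
  6B -> 'BBBBBB'
  4B -> 'BBBB'
  6F -> 'FFFFFF'
  7G -> 'GGGGGGG'
  4G -> 'GGGG'

Decoded = BBBBBBBBBBFFFFFFGGGGGGGGGGG


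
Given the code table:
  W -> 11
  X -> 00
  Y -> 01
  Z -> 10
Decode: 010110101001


Decoding:
01 -> Y
01 -> Y
10 -> Z
10 -> Z
10 -> Z
01 -> Y


Result: YYZZZY


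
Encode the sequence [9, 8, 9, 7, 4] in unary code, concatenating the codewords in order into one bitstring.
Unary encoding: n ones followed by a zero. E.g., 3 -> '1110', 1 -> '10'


Encode each number as n ones followed by a terminating 0:
  9 -> 1111111110 (10 bits)
  8 -> 111111110 (9 bits)
  9 -> 1111111110 (10 bits)
  7 -> 11111110 (8 bits)
  4 -> 11110 (5 bits)
Total length = 10 + 9 + 10 + 8 + 5 = 42 bits.

Unary([9, 8, 9, 7, 4]) = 111111111011111111011111111101111111011110 (42 bits)


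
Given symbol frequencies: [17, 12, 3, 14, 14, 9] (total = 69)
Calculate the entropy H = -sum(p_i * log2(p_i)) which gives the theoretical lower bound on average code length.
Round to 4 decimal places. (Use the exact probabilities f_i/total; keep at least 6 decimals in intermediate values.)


Per-symbol terms -p_i * log2(p_i) with p_i = f_i/69:
  p = 17/69 = 0.246377: log2(p) = -2.021062, -p*log2(p) = 0.497943
  p = 12/69 = 0.173913: log2(p) = -2.523562, -p*log2(p) = 0.438880
  p = 3/69 = 0.043478: log2(p) = -4.523562, -p*log2(p) = 0.196677
  p = 14/69 = 0.202899: log2(p) = -2.301170, -p*log2(p) = 0.466904
  p = 14/69 = 0.202899: log2(p) = -2.301170, -p*log2(p) = 0.466904
  p = 9/69 = 0.130435: log2(p) = -2.938599, -p*log2(p) = 0.383296
H = 0.497943 + 0.438880 + 0.196677 + 0.466904 + 0.466904 + 0.383296 = 2.450604

H = 2.4506 bits/symbol


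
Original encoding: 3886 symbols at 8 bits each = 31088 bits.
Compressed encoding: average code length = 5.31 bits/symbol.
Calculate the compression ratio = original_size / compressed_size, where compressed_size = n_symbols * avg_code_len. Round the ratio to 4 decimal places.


original_size = n_symbols * orig_bits = 3886 * 8 = 31088 bits
compressed_size = n_symbols * avg_code_len = 3886 * 5.31 = 20634.66 bits
ratio = original_size / compressed_size = 31088 / 20634.66 = 1.5066

Compression ratio = 1.5066


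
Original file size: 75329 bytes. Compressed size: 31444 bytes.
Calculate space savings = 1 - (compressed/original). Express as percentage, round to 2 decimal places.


ratio = compressed/original = 31444/75329 = 0.417422
savings = 1 - ratio = 1 - 0.417422 = 0.582578
as a percentage: 0.582578 * 100 = 58.26%

Space savings = 1 - 31444/75329 = 58.26%


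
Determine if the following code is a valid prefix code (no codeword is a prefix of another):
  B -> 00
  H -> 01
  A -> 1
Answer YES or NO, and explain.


Checking each pair (does one codeword prefix another?):
  B='00' vs H='01': no prefix
  B='00' vs A='1': no prefix
  H='01' vs B='00': no prefix
  H='01' vs A='1': no prefix
  A='1' vs B='00': no prefix
  A='1' vs H='01': no prefix
No violation found over all pairs.

YES -- this is a valid prefix code. No codeword is a prefix of any other codeword.


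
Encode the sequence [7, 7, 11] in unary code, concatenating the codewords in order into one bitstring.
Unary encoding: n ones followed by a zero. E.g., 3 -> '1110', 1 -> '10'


Encode each number as n ones followed by a terminating 0:
  7 -> 11111110 (8 bits)
  7 -> 11111110 (8 bits)
  11 -> 111111111110 (12 bits)
Total length = 8 + 8 + 12 = 28 bits.

Unary([7, 7, 11]) = 1111111011111110111111111110 (28 bits)


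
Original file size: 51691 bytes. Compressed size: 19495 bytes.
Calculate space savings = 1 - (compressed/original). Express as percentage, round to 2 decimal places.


ratio = compressed/original = 19495/51691 = 0.377145
savings = 1 - ratio = 1 - 0.377145 = 0.622855
as a percentage: 0.622855 * 100 = 62.29%

Space savings = 1 - 19495/51691 = 62.29%


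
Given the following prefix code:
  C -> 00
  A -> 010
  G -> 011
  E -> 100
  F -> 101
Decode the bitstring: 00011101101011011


Decoding step by step:
Bits 00 -> C
Bits 011 -> G
Bits 101 -> F
Bits 101 -> F
Bits 011 -> G
Bits 011 -> G


Decoded message: CGFFGG


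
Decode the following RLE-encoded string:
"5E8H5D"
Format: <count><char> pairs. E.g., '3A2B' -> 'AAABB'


Expanding each <count><char> pair:
  5E -> 'EEEEE'
  8H -> 'HHHHHHHH'
  5D -> 'DDDDD'

Decoded = EEEEEHHHHHHHHDDDDD


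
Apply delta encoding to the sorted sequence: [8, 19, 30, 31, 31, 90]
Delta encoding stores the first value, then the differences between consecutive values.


First value: 8
Deltas:
  19 - 8 = 11
  30 - 19 = 11
  31 - 30 = 1
  31 - 31 = 0
  90 - 31 = 59


Delta encoded: [8, 11, 11, 1, 0, 59]


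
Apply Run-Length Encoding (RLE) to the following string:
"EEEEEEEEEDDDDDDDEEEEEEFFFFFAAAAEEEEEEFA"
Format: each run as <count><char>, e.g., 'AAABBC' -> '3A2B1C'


Scanning runs left to right:
  i=0: run of 'E' x 9 -> '9E'
  i=9: run of 'D' x 7 -> '7D'
  i=16: run of 'E' x 6 -> '6E'
  i=22: run of 'F' x 5 -> '5F'
  i=27: run of 'A' x 4 -> '4A'
  i=31: run of 'E' x 6 -> '6E'
  i=37: run of 'F' x 1 -> '1F'
  i=38: run of 'A' x 1 -> '1A'

RLE = 9E7D6E5F4A6E1F1A


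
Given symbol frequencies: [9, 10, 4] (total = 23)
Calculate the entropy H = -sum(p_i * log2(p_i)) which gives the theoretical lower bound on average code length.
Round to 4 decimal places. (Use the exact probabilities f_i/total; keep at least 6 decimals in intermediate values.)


Per-symbol terms -p_i * log2(p_i) with p_i = f_i/23:
  p = 9/23 = 0.391304: log2(p) = -1.353637, -p*log2(p) = 0.529684
  p = 10/23 = 0.434783: log2(p) = -1.201634, -p*log2(p) = 0.522450
  p = 4/23 = 0.173913: log2(p) = -2.523562, -p*log2(p) = 0.438880
H = 0.529684 + 0.522450 + 0.438880 = 1.491014

H = 1.491 bits/symbol


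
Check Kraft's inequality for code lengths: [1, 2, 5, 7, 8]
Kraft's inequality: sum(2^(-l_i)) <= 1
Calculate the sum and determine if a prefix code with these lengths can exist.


Sum = 2^(-1) + 2^(-2) + 2^(-5) + 2^(-7) + 2^(-8)
    = 0.5 + 0.25 + 0.03125 + 0.0078125 + 0.00390625
    = 203/256 = 0.79296875
Since 0.79296875 <= 1, Kraft's inequality IS satisfied.
A prefix code with these lengths CAN exist.

Kraft sum = 0.79296875. Satisfied.


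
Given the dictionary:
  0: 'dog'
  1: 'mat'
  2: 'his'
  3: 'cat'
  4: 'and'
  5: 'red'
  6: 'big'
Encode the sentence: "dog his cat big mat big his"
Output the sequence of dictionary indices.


Look up each word in the dictionary:
  'dog' -> 0
  'his' -> 2
  'cat' -> 3
  'big' -> 6
  'mat' -> 1
  'big' -> 6
  'his' -> 2

Encoded: [0, 2, 3, 6, 1, 6, 2]


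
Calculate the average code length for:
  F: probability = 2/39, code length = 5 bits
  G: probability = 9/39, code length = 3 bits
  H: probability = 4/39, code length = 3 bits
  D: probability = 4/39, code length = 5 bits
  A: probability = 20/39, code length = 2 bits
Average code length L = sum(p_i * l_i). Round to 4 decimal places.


Weighted contributions p_i * l_i:
  F: (2/39) * 5 = 10/39
  G: (9/39) * 3 = 27/39
  H: (4/39) * 3 = 12/39
  D: (4/39) * 5 = 20/39
  A: (20/39) * 2 = 40/39
Sum = (10 + 27 + 12 + 20 + 40)/39 = 109/39

L = 109/39 = 2.7949 bits/symbol


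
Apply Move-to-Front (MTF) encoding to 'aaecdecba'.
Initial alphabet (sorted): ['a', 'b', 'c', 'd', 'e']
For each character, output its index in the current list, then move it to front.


MTF encoding:
'a': index 0 in ['a', 'b', 'c', 'd', 'e'] -> ['a', 'b', 'c', 'd', 'e']
'a': index 0 in ['a', 'b', 'c', 'd', 'e'] -> ['a', 'b', 'c', 'd', 'e']
'e': index 4 in ['a', 'b', 'c', 'd', 'e'] -> ['e', 'a', 'b', 'c', 'd']
'c': index 3 in ['e', 'a', 'b', 'c', 'd'] -> ['c', 'e', 'a', 'b', 'd']
'd': index 4 in ['c', 'e', 'a', 'b', 'd'] -> ['d', 'c', 'e', 'a', 'b']
'e': index 2 in ['d', 'c', 'e', 'a', 'b'] -> ['e', 'd', 'c', 'a', 'b']
'c': index 2 in ['e', 'd', 'c', 'a', 'b'] -> ['c', 'e', 'd', 'a', 'b']
'b': index 4 in ['c', 'e', 'd', 'a', 'b'] -> ['b', 'c', 'e', 'd', 'a']
'a': index 4 in ['b', 'c', 'e', 'd', 'a'] -> ['a', 'b', 'c', 'e', 'd']


Output: [0, 0, 4, 3, 4, 2, 2, 4, 4]


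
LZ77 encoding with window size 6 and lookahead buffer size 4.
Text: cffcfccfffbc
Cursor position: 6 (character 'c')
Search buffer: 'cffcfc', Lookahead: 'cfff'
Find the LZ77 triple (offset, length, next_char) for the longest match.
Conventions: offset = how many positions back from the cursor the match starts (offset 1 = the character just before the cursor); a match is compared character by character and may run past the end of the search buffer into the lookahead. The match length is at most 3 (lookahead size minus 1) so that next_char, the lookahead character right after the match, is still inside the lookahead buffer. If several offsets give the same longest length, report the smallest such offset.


Try each offset into the search buffer:
  offset=1 (pos 5, char 'c'): match length 1
  offset=2 (pos 4, char 'f'): match length 0
  offset=3 (pos 3, char 'c'): match length 2
  offset=4 (pos 2, char 'f'): match length 0
  offset=5 (pos 1, char 'f'): match length 0
  offset=6 (pos 0, char 'c'): match length 3
Longest match has length 3 at offset 6.
next_char = character at position 6 + 3 = 9 -> 'f'

Best match: offset=6, length=3 (matching 'cff' starting at position 0)
LZ77 triple: (6, 3, 'f')


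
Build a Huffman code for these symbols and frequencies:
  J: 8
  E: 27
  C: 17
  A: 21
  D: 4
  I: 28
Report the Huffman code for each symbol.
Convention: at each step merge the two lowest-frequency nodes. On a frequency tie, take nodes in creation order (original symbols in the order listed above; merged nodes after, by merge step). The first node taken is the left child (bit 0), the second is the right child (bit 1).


Huffman tree construction:
Step 1: Merge D(4) + J(8) = 12
Step 2: Merge (D+J)(12) + C(17) = 29
Step 3: Merge A(21) + E(27) = 48
Step 4: Merge I(28) + ((D+J)+C)(29) = 57
Step 5: Merge (A+E)(48) + (I+((D+J)+C))(57) = 105
Read each symbol's code off the tree from the root (left child = 0, right child = 1).

Codes:
  J: 1101 (length 4)
  E: 01 (length 2)
  C: 111 (length 3)
  A: 00 (length 2)
  D: 1100 (length 4)
  I: 10 (length 2)
Average code length: 251/105 = 2.3905 bits/symbol


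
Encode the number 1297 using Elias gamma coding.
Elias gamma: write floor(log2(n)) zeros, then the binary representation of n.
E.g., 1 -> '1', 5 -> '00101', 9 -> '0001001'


num_bits = floor(log2(1297)) + 1 = 11
leading_zeros = num_bits - 1 = 10
binary(1297) = 10100010001

Elias gamma(1297) = '0000000000' + '10100010001' = 000000000010100010001 (21 bits)


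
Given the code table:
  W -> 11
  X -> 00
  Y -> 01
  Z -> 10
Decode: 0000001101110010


Decoding:
00 -> X
00 -> X
00 -> X
11 -> W
01 -> Y
11 -> W
00 -> X
10 -> Z


Result: XXXWYWXZ


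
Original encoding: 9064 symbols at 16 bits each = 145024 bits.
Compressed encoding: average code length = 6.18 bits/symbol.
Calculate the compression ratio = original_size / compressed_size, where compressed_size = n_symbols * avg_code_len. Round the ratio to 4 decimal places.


original_size = n_symbols * orig_bits = 9064 * 16 = 145024 bits
compressed_size = n_symbols * avg_code_len = 9064 * 6.18 = 56015.52 bits
ratio = original_size / compressed_size = 145024 / 56015.52 = 2.589

Compression ratio = 2.589


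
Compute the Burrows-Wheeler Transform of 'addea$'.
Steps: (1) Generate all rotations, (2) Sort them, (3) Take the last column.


Rotations (sorted):
  0: $addea -> last char: a
  1: a$adde -> last char: e
  2: addea$ -> last char: $
  3: ddea$a -> last char: a
  4: dea$ad -> last char: d
  5: ea$add -> last char: d


BWT = ae$add


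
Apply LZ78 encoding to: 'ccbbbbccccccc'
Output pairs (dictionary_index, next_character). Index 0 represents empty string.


LZ78 encoding steps:
Dictionary: {0: ''}
Step 1: w='' (idx 0), next='c' -> output (0, 'c'), add 'c' as idx 1
Step 2: w='c' (idx 1), next='b' -> output (1, 'b'), add 'cb' as idx 2
Step 3: w='' (idx 0), next='b' -> output (0, 'b'), add 'b' as idx 3
Step 4: w='b' (idx 3), next='b' -> output (3, 'b'), add 'bb' as idx 4
Step 5: w='c' (idx 1), next='c' -> output (1, 'c'), add 'cc' as idx 5
Step 6: w='cc' (idx 5), next='c' -> output (5, 'c'), add 'ccc' as idx 6
Step 7: w='cc' (idx 5), end of input -> output (5, '')


Encoded: [(0, 'c'), (1, 'b'), (0, 'b'), (3, 'b'), (1, 'c'), (5, 'c'), (5, '')]


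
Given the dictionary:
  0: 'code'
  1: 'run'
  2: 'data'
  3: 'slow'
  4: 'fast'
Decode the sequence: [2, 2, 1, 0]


Look up each index in the dictionary:
  2 -> 'data'
  2 -> 'data'
  1 -> 'run'
  0 -> 'code'

Decoded: "data data run code"


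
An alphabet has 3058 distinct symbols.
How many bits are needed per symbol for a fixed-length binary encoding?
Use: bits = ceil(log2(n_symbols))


log2(3058) = 11.5784
Bracket: 2^11 = 2048 < 3058 <= 2^12 = 4096
So ceil(log2(3058)) = 12

bits = ceil(log2(3058)) = ceil(11.5784) = 12 bits


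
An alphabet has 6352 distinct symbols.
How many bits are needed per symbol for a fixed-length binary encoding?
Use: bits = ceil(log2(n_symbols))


log2(6352) = 12.633
Bracket: 2^12 = 4096 < 6352 <= 2^13 = 8192
So ceil(log2(6352)) = 13

bits = ceil(log2(6352)) = ceil(12.633) = 13 bits


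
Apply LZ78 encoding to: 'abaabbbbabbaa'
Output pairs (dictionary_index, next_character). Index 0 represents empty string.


LZ78 encoding steps:
Dictionary: {0: ''}
Step 1: w='' (idx 0), next='a' -> output (0, 'a'), add 'a' as idx 1
Step 2: w='' (idx 0), next='b' -> output (0, 'b'), add 'b' as idx 2
Step 3: w='a' (idx 1), next='a' -> output (1, 'a'), add 'aa' as idx 3
Step 4: w='b' (idx 2), next='b' -> output (2, 'b'), add 'bb' as idx 4
Step 5: w='bb' (idx 4), next='a' -> output (4, 'a'), add 'bba' as idx 5
Step 6: w='bba' (idx 5), next='a' -> output (5, 'a'), add 'bbaa' as idx 6


Encoded: [(0, 'a'), (0, 'b'), (1, 'a'), (2, 'b'), (4, 'a'), (5, 'a')]


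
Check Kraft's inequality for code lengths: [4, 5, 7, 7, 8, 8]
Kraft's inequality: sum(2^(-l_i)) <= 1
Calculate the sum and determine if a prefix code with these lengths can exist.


Sum = 2^(-4) + 2^(-5) + 2^(-7) + 2^(-7) + 2^(-8) + 2^(-8)
    = 0.0625 + 0.03125 + 0.0078125 + 0.0078125 + 0.00390625 + 0.00390625
    = 30/256 = 0.1171875
Since 0.1171875 <= 1, Kraft's inequality IS satisfied.
A prefix code with these lengths CAN exist.

Kraft sum = 0.1171875. Satisfied.


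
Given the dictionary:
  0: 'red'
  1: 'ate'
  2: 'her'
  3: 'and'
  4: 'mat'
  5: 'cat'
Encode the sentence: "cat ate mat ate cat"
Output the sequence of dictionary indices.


Look up each word in the dictionary:
  'cat' -> 5
  'ate' -> 1
  'mat' -> 4
  'ate' -> 1
  'cat' -> 5

Encoded: [5, 1, 4, 1, 5]


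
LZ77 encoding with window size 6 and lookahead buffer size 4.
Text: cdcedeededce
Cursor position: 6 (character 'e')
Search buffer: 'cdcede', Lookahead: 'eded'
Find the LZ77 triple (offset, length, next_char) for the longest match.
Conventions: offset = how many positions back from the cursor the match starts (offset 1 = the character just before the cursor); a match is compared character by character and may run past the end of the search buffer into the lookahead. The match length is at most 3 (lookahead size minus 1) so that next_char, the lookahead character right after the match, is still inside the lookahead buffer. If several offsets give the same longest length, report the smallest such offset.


Try each offset into the search buffer:
  offset=1 (pos 5, char 'e'): match length 1
  offset=2 (pos 4, char 'd'): match length 0
  offset=3 (pos 3, char 'e'): match length 3
  offset=4 (pos 2, char 'c'): match length 0
  offset=5 (pos 1, char 'd'): match length 0
  offset=6 (pos 0, char 'c'): match length 0
Longest match has length 3 at offset 3.
next_char = character at position 6 + 3 = 9 -> 'd'

Best match: offset=3, length=3 (matching 'ede' starting at position 3)
LZ77 triple: (3, 3, 'd')


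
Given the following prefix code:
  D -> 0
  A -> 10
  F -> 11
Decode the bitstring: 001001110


Decoding step by step:
Bits 0 -> D
Bits 0 -> D
Bits 10 -> A
Bits 0 -> D
Bits 11 -> F
Bits 10 -> A


Decoded message: DDADFA


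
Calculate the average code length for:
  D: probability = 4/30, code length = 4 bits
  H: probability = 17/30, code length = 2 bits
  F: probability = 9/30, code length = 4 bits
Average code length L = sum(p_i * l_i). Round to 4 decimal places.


Weighted contributions p_i * l_i:
  D: (4/30) * 4 = 16/30
  H: (17/30) * 2 = 34/30
  F: (9/30) * 4 = 36/30
Sum = (16 + 34 + 36)/30 = 86/30

L = 86/30 = 2.8667 bits/symbol


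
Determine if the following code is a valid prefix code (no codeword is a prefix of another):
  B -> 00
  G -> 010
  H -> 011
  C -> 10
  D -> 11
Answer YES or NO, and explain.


Checking each pair (does one codeword prefix another?):
  B='00' vs G='010': no prefix
  B='00' vs H='011': no prefix
  B='00' vs C='10': no prefix
  B='00' vs D='11': no prefix
  G='010' vs B='00': no prefix
  G='010' vs H='011': no prefix
  G='010' vs C='10': no prefix
  G='010' vs D='11': no prefix
  H='011' vs B='00': no prefix
  H='011' vs G='010': no prefix
  H='011' vs C='10': no prefix
  H='011' vs D='11': no prefix
  C='10' vs B='00': no prefix
  C='10' vs G='010': no prefix
  C='10' vs H='011': no prefix
  C='10' vs D='11': no prefix
  D='11' vs B='00': no prefix
  D='11' vs G='010': no prefix
  D='11' vs H='011': no prefix
  D='11' vs C='10': no prefix
No violation found over all pairs.

YES -- this is a valid prefix code. No codeword is a prefix of any other codeword.


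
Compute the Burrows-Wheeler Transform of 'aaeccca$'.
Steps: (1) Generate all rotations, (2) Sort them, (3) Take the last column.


Rotations (sorted):
  0: $aaeccca -> last char: a
  1: a$aaeccc -> last char: c
  2: aaeccca$ -> last char: $
  3: aeccca$a -> last char: a
  4: ca$aaecc -> last char: c
  5: cca$aaec -> last char: c
  6: ccca$aae -> last char: e
  7: eccca$aa -> last char: a


BWT = ac$accea


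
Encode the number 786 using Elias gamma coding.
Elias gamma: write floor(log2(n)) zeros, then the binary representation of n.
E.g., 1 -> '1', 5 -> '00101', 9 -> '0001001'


num_bits = floor(log2(786)) + 1 = 10
leading_zeros = num_bits - 1 = 9
binary(786) = 1100010010

Elias gamma(786) = '000000000' + '1100010010' = 0000000001100010010 (19 bits)


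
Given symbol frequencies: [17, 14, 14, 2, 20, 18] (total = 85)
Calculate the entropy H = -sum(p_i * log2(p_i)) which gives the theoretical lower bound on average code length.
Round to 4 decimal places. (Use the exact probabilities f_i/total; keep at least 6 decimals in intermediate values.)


Per-symbol terms -p_i * log2(p_i) with p_i = f_i/85:
  p = 17/85 = 0.200000: log2(p) = -2.321928, -p*log2(p) = 0.464386
  p = 14/85 = 0.164706: log2(p) = -2.602036, -p*log2(p) = 0.428571
  p = 14/85 = 0.164706: log2(p) = -2.602036, -p*log2(p) = 0.428571
  p = 2/85 = 0.023529: log2(p) = -5.409391, -p*log2(p) = 0.127280
  p = 20/85 = 0.235294: log2(p) = -2.087463, -p*log2(p) = 0.491168
  p = 18/85 = 0.211765: log2(p) = -2.239466, -p*log2(p) = 0.474240
H = 0.464386 + 0.428571 + 0.428571 + 0.127280 + 0.491168 + 0.474240 = 2.414216

H = 2.4142 bits/symbol


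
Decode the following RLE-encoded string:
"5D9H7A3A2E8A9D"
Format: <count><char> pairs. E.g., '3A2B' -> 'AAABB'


Expanding each <count><char> pair:
  5D -> 'DDDDD'
  9H -> 'HHHHHHHHH'
  7A -> 'AAAAAAA'
  3A -> 'AAA'
  2E -> 'EE'
  8A -> 'AAAAAAAA'
  9D -> 'DDDDDDDDD'

Decoded = DDDDDHHHHHHHHHAAAAAAAAAAEEAAAAAAAADDDDDDDDD


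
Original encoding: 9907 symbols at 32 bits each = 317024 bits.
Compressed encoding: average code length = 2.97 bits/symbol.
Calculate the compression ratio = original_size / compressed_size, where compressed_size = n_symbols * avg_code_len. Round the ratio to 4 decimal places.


original_size = n_symbols * orig_bits = 9907 * 32 = 317024 bits
compressed_size = n_symbols * avg_code_len = 9907 * 2.97 = 29423.79 bits
ratio = original_size / compressed_size = 317024 / 29423.79 = 10.7744

Compression ratio = 10.7744


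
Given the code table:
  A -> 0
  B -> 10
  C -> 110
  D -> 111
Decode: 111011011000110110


Decoding:
111 -> D
0 -> A
110 -> C
110 -> C
0 -> A
0 -> A
110 -> C
110 -> C


Result: DACCAACC


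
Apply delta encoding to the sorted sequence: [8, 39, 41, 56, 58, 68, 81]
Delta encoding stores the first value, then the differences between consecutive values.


First value: 8
Deltas:
  39 - 8 = 31
  41 - 39 = 2
  56 - 41 = 15
  58 - 56 = 2
  68 - 58 = 10
  81 - 68 = 13


Delta encoded: [8, 31, 2, 15, 2, 10, 13]


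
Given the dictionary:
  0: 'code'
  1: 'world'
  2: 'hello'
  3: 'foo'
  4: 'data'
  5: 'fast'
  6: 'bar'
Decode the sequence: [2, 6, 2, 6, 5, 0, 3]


Look up each index in the dictionary:
  2 -> 'hello'
  6 -> 'bar'
  2 -> 'hello'
  6 -> 'bar'
  5 -> 'fast'
  0 -> 'code'
  3 -> 'foo'

Decoded: "hello bar hello bar fast code foo"


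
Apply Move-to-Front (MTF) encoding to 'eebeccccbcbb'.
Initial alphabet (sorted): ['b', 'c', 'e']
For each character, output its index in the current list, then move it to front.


MTF encoding:
'e': index 2 in ['b', 'c', 'e'] -> ['e', 'b', 'c']
'e': index 0 in ['e', 'b', 'c'] -> ['e', 'b', 'c']
'b': index 1 in ['e', 'b', 'c'] -> ['b', 'e', 'c']
'e': index 1 in ['b', 'e', 'c'] -> ['e', 'b', 'c']
'c': index 2 in ['e', 'b', 'c'] -> ['c', 'e', 'b']
'c': index 0 in ['c', 'e', 'b'] -> ['c', 'e', 'b']
'c': index 0 in ['c', 'e', 'b'] -> ['c', 'e', 'b']
'c': index 0 in ['c', 'e', 'b'] -> ['c', 'e', 'b']
'b': index 2 in ['c', 'e', 'b'] -> ['b', 'c', 'e']
'c': index 1 in ['b', 'c', 'e'] -> ['c', 'b', 'e']
'b': index 1 in ['c', 'b', 'e'] -> ['b', 'c', 'e']
'b': index 0 in ['b', 'c', 'e'] -> ['b', 'c', 'e']


Output: [2, 0, 1, 1, 2, 0, 0, 0, 2, 1, 1, 0]


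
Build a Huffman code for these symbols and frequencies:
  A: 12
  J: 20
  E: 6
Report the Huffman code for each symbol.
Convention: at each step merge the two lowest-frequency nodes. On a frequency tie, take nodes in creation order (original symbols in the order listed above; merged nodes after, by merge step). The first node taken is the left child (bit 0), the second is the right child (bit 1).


Huffman tree construction:
Step 1: Merge E(6) + A(12) = 18
Step 2: Merge (E+A)(18) + J(20) = 38
Read each symbol's code off the tree from the root (left child = 0, right child = 1).

Codes:
  A: 01 (length 2)
  J: 1 (length 1)
  E: 00 (length 2)
Average code length: 56/38 = 1.4737 bits/symbol


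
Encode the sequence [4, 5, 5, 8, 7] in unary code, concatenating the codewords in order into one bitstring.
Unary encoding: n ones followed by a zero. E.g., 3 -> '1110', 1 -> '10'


Encode each number as n ones followed by a terminating 0:
  4 -> 11110 (5 bits)
  5 -> 111110 (6 bits)
  5 -> 111110 (6 bits)
  8 -> 111111110 (9 bits)
  7 -> 11111110 (8 bits)
Total length = 5 + 6 + 6 + 9 + 8 = 34 bits.

Unary([4, 5, 5, 8, 7]) = 1111011111011111011111111011111110 (34 bits)


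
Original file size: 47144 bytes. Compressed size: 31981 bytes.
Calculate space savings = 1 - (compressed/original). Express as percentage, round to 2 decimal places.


ratio = compressed/original = 31981/47144 = 0.678368
savings = 1 - ratio = 1 - 0.678368 = 0.321632
as a percentage: 0.321632 * 100 = 32.16%

Space savings = 1 - 31981/47144 = 32.16%


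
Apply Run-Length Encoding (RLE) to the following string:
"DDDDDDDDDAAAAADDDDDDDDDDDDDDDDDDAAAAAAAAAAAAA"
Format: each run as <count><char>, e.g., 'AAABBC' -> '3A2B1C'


Scanning runs left to right:
  i=0: run of 'D' x 9 -> '9D'
  i=9: run of 'A' x 5 -> '5A'
  i=14: run of 'D' x 18 -> '18D'
  i=32: run of 'A' x 13 -> '13A'

RLE = 9D5A18D13A


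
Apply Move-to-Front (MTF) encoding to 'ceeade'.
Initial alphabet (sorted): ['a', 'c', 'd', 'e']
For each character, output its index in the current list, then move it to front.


MTF encoding:
'c': index 1 in ['a', 'c', 'd', 'e'] -> ['c', 'a', 'd', 'e']
'e': index 3 in ['c', 'a', 'd', 'e'] -> ['e', 'c', 'a', 'd']
'e': index 0 in ['e', 'c', 'a', 'd'] -> ['e', 'c', 'a', 'd']
'a': index 2 in ['e', 'c', 'a', 'd'] -> ['a', 'e', 'c', 'd']
'd': index 3 in ['a', 'e', 'c', 'd'] -> ['d', 'a', 'e', 'c']
'e': index 2 in ['d', 'a', 'e', 'c'] -> ['e', 'd', 'a', 'c']


Output: [1, 3, 0, 2, 3, 2]


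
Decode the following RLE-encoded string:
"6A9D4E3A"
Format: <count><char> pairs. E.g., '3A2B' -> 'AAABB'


Expanding each <count><char> pair:
  6A -> 'AAAAAA'
  9D -> 'DDDDDDDDD'
  4E -> 'EEEE'
  3A -> 'AAA'

Decoded = AAAAAADDDDDDDDDEEEEAAA


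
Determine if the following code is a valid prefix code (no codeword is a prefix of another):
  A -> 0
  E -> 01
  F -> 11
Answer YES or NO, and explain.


Checking each pair (does one codeword prefix another?):
  A='0' vs E='01': prefix -- VIOLATION

NO -- this is NOT a valid prefix code. A (0) is a prefix of E (01).


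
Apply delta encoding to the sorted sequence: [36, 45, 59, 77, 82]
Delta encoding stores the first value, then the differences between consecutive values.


First value: 36
Deltas:
  45 - 36 = 9
  59 - 45 = 14
  77 - 59 = 18
  82 - 77 = 5


Delta encoded: [36, 9, 14, 18, 5]


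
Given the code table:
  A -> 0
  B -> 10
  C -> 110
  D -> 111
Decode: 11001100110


Decoding:
110 -> C
0 -> A
110 -> C
0 -> A
110 -> C


Result: CACAC


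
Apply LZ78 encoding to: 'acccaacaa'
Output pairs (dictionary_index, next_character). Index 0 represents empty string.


LZ78 encoding steps:
Dictionary: {0: ''}
Step 1: w='' (idx 0), next='a' -> output (0, 'a'), add 'a' as idx 1
Step 2: w='' (idx 0), next='c' -> output (0, 'c'), add 'c' as idx 2
Step 3: w='c' (idx 2), next='c' -> output (2, 'c'), add 'cc' as idx 3
Step 4: w='a' (idx 1), next='a' -> output (1, 'a'), add 'aa' as idx 4
Step 5: w='c' (idx 2), next='a' -> output (2, 'a'), add 'ca' as idx 5
Step 6: w='a' (idx 1), end of input -> output (1, '')


Encoded: [(0, 'a'), (0, 'c'), (2, 'c'), (1, 'a'), (2, 'a'), (1, '')]


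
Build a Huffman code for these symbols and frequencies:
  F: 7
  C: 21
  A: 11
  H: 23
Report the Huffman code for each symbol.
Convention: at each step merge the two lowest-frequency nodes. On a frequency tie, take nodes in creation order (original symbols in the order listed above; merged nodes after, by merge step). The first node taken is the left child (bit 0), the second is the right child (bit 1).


Huffman tree construction:
Step 1: Merge F(7) + A(11) = 18
Step 2: Merge (F+A)(18) + C(21) = 39
Step 3: Merge H(23) + ((F+A)+C)(39) = 62
Read each symbol's code off the tree from the root (left child = 0, right child = 1).

Codes:
  F: 100 (length 3)
  C: 11 (length 2)
  A: 101 (length 3)
  H: 0 (length 1)
Average code length: 119/62 = 1.9194 bits/symbol


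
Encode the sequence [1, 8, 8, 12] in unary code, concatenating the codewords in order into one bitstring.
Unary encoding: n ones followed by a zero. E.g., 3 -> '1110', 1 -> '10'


Encode each number as n ones followed by a terminating 0:
  1 -> 10 (2 bits)
  8 -> 111111110 (9 bits)
  8 -> 111111110 (9 bits)
  12 -> 1111111111110 (13 bits)
Total length = 2 + 9 + 9 + 13 = 33 bits.

Unary([1, 8, 8, 12]) = 101111111101111111101111111111110 (33 bits)


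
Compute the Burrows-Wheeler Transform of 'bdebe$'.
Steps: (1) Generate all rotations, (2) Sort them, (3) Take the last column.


Rotations (sorted):
  0: $bdebe -> last char: e
  1: bdebe$ -> last char: $
  2: be$bde -> last char: e
  3: debe$b -> last char: b
  4: e$bdeb -> last char: b
  5: ebe$bd -> last char: d


BWT = e$ebbd


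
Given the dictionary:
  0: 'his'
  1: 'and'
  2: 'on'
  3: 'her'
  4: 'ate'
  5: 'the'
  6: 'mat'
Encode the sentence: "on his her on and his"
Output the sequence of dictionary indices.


Look up each word in the dictionary:
  'on' -> 2
  'his' -> 0
  'her' -> 3
  'on' -> 2
  'and' -> 1
  'his' -> 0

Encoded: [2, 0, 3, 2, 1, 0]


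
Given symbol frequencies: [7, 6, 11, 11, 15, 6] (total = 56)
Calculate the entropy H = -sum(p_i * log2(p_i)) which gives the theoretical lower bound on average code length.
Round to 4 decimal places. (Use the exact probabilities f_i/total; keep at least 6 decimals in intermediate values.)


Per-symbol terms -p_i * log2(p_i) with p_i = f_i/56:
  p = 7/56 = 0.125000: log2(p) = -3.000000, -p*log2(p) = 0.375000
  p = 6/56 = 0.107143: log2(p) = -3.222392, -p*log2(p) = 0.345256
  p = 11/56 = 0.196429: log2(p) = -2.347923, -p*log2(p) = 0.461199
  p = 11/56 = 0.196429: log2(p) = -2.347923, -p*log2(p) = 0.461199
  p = 15/56 = 0.267857: log2(p) = -1.900464, -p*log2(p) = 0.509053
  p = 6/56 = 0.107143: log2(p) = -3.222392, -p*log2(p) = 0.345256
H = 0.375000 + 0.345256 + 0.461199 + 0.461199 + 0.509053 + 0.345256 = 2.496963

H = 2.497 bits/symbol


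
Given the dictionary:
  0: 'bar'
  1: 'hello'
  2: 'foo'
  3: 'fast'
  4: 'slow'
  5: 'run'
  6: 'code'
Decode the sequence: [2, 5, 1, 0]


Look up each index in the dictionary:
  2 -> 'foo'
  5 -> 'run'
  1 -> 'hello'
  0 -> 'bar'

Decoded: "foo run hello bar"


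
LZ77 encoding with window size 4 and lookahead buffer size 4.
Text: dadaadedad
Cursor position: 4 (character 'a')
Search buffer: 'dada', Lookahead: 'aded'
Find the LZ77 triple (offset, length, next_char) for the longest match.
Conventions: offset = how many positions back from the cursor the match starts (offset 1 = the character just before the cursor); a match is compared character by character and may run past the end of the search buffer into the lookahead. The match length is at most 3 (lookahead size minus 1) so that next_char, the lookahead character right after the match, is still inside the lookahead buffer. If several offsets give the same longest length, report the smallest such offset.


Try each offset into the search buffer:
  offset=1 (pos 3, char 'a'): match length 1
  offset=2 (pos 2, char 'd'): match length 0
  offset=3 (pos 1, char 'a'): match length 2
  offset=4 (pos 0, char 'd'): match length 0
Longest match has length 2 at offset 3.
next_char = character at position 4 + 2 = 6 -> 'e'

Best match: offset=3, length=2 (matching 'ad' starting at position 1)
LZ77 triple: (3, 2, 'e')


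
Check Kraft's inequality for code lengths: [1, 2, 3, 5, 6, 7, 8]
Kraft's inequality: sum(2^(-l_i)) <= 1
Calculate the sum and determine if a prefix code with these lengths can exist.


Sum = 2^(-1) + 2^(-2) + 2^(-3) + 2^(-5) + 2^(-6) + 2^(-7) + 2^(-8)
    = 0.5 + 0.25 + 0.125 + 0.03125 + 0.015625 + 0.0078125 + 0.00390625
    = 239/256 = 0.93359375
Since 0.93359375 <= 1, Kraft's inequality IS satisfied.
A prefix code with these lengths CAN exist.

Kraft sum = 0.93359375. Satisfied.


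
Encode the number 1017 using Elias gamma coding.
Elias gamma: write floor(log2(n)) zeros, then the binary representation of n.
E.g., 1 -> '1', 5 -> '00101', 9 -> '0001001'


num_bits = floor(log2(1017)) + 1 = 10
leading_zeros = num_bits - 1 = 9
binary(1017) = 1111111001

Elias gamma(1017) = '000000000' + '1111111001' = 0000000001111111001 (19 bits)


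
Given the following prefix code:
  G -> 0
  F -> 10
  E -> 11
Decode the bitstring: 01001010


Decoding step by step:
Bits 0 -> G
Bits 10 -> F
Bits 0 -> G
Bits 10 -> F
Bits 10 -> F


Decoded message: GFGFF


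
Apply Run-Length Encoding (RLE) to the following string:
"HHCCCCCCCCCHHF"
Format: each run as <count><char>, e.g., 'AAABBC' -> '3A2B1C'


Scanning runs left to right:
  i=0: run of 'H' x 2 -> '2H'
  i=2: run of 'C' x 9 -> '9C'
  i=11: run of 'H' x 2 -> '2H'
  i=13: run of 'F' x 1 -> '1F'

RLE = 2H9C2H1F


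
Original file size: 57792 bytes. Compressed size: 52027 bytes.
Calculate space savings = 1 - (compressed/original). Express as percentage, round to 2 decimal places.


ratio = compressed/original = 52027/57792 = 0.900246
savings = 1 - ratio = 1 - 0.900246 = 0.099754
as a percentage: 0.099754 * 100 = 9.98%

Space savings = 1 - 52027/57792 = 9.98%


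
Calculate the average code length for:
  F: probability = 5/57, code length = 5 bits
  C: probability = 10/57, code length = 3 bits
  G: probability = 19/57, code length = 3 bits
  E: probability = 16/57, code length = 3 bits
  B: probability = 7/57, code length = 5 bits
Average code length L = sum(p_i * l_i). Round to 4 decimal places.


Weighted contributions p_i * l_i:
  F: (5/57) * 5 = 25/57
  C: (10/57) * 3 = 30/57
  G: (19/57) * 3 = 57/57
  E: (16/57) * 3 = 48/57
  B: (7/57) * 5 = 35/57
Sum = (25 + 30 + 57 + 48 + 35)/57 = 195/57

L = 195/57 = 3.4211 bits/symbol
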